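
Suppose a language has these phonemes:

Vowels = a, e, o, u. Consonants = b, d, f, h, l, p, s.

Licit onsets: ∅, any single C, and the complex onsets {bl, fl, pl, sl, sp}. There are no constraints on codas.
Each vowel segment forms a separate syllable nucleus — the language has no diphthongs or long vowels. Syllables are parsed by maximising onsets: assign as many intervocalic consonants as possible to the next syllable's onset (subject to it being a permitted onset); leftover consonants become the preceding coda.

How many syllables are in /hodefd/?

The vowels are o, e — 2 nuclei, so 2 syllables.

2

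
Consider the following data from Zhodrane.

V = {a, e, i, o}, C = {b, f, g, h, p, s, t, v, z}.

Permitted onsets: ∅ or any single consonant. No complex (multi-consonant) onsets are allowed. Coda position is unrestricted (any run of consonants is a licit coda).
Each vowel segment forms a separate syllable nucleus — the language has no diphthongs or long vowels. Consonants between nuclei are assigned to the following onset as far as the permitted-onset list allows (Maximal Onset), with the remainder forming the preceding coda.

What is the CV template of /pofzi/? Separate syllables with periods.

The vowels are o, i — 2 nuclei, so 2 syllables.
Between /o/ (V1) and /i/ (V2): /fz/ — longest licit onset from the right is /z/, leaving /f/ as coda.
Syllabification: pof.zi.
Mapping each syllable to C/V: /pof/ → CVC, /zi/ → CV.

CVC.CV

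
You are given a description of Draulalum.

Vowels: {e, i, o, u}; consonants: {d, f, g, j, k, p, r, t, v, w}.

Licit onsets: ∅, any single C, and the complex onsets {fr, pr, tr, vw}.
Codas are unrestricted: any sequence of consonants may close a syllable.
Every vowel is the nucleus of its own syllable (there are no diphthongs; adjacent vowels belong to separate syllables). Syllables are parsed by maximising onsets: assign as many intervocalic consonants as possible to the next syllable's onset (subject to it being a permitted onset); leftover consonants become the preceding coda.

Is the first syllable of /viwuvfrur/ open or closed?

open

Vowels present: i, u, u; each is a nucleus, giving 3 syllables.
σ1/σ2 boundary: /w/ → onset of the next syllable (single consonants are always licit onsets).
σ2/σ3 boundary: cluster /vfr/ — the longest permitted-onset suffix is /fr/; onset = /fr/, preceding coda = /v/.
So the parse is vi.wuv.frur.
Syllable 1 is /vi/; it ends in its nucleus with no coda, so it is open.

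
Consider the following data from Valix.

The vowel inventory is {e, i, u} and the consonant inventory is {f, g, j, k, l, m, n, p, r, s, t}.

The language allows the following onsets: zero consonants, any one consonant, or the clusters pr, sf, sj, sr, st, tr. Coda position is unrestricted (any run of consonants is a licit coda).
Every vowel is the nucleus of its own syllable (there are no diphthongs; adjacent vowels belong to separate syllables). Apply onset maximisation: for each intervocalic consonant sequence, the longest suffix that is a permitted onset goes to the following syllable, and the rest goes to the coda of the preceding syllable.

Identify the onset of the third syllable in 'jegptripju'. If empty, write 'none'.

The vowels are e, i, u — 3 nuclei, so 3 syllables.
Between /e/ (V1) and /i/ (V2): /gptr/; trying suffixes from longest down, /tr/ is the first permitted one, so coda /gp/ | onset /tr/.
Between /i/ (V2) and /u/ (V3): cluster /pj/ — the longest permitted-onset suffix is /j/; onset = /j/, preceding coda = /p/.
Result: jegp.trip.ju.
Syllable 3 is /ju/: onset /j/, nucleus /u/, coda ∅.

j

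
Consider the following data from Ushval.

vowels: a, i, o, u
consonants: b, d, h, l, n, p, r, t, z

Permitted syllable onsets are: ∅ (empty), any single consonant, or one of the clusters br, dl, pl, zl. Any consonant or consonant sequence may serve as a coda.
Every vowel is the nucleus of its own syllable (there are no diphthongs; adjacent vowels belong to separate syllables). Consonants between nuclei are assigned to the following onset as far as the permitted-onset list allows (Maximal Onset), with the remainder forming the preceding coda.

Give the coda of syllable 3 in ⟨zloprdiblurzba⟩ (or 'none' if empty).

Nuclei (vowels): o, i, u, a → 4 syllables.
/o…i/ gap (V1→V2): cluster /prd/ — the longest permitted-onset suffix is /d/; onset = /d/, preceding coda = /pr/.
/i…u/ gap (V2→V3): /bl/ splits as /b/ + /l/ (/l/ is the longest suffix that is a licit onset).
/u…a/ gap (V3→V4): /rzb/ splits as /rz/ + /b/ (/b/ is the longest suffix that is a licit onset).
Result: zlopr.dib.lurz.ba.
Syllable 3 is /lurz/: onset /l/, nucleus /u/, coda /rz/.

rz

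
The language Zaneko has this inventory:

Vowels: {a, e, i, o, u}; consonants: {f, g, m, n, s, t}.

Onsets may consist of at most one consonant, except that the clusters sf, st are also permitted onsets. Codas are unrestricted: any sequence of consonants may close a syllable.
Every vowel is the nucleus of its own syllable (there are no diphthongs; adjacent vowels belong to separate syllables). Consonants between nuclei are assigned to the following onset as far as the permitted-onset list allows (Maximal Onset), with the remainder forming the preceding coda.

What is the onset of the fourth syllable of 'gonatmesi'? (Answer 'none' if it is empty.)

Nuclei (vowels): o, a, e, i → 4 syllables.
σ1/σ2 boundary: /n/ is a single consonant, so it becomes the next onset.
σ2/σ3 boundary: /tm/; trying suffixes from longest down, /m/ is the first permitted one, so coda /t/ | onset /m/.
σ3/σ4 boundary: just /s/ — single C goes to the following onset.
So the parse is go.nat.me.si.
Syllable 4 is /si/: onset /s/, nucleus /i/, coda ∅.

s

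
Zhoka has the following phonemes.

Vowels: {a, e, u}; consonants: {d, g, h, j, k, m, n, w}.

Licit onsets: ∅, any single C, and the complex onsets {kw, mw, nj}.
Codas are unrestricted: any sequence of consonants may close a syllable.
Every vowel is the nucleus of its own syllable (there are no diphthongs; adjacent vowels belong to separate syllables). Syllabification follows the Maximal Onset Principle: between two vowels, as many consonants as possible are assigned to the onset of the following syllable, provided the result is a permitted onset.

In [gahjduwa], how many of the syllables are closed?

Vowels present: a, u, a; each is a nucleus, giving 3 syllables.
/a…u/ gap (V1→V2): /hjd/ splits as /hj/ + /d/ (/d/ is the longest suffix that is a licit onset).
/u…a/ gap (V2→V3): just /w/ — single C goes to the following onset.
Result: gahj.du.wa.
Classifying each syllable: /gahj/ (closed), /du/ (open), /wa/ (open).
Closed syllables: 1.

1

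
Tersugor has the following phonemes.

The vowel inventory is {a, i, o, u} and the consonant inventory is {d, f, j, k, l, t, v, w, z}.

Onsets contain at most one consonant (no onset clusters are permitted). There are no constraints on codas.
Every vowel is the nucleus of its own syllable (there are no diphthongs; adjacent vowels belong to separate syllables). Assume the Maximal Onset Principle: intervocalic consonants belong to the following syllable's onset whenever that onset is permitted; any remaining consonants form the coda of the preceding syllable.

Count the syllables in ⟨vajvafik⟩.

The vowels are a, a, i — 3 nuclei, so 3 syllables.

3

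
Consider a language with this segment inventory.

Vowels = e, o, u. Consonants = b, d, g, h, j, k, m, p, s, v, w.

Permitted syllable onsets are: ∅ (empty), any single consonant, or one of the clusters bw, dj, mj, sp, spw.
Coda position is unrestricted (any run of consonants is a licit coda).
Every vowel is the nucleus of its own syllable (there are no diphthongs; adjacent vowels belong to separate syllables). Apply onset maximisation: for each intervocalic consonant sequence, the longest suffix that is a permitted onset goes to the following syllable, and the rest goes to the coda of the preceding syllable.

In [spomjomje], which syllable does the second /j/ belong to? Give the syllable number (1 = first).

3

The vowels are o, o, e — 3 nuclei, so 3 syllables.
Between /o/ (V1) and /o/ (V2): /mj/ is a licit onset in full, so it all attaches to the next syllable.
Between /o/ (V2) and /e/ (V3): cluster /mj/ — /mj/ is itself a permitted onset, so the whole cluster goes right; preceding coda = ∅.
So the parse is spo.mjo.mje.
The second /j/ is in the onset of syllable 3 (/mje/).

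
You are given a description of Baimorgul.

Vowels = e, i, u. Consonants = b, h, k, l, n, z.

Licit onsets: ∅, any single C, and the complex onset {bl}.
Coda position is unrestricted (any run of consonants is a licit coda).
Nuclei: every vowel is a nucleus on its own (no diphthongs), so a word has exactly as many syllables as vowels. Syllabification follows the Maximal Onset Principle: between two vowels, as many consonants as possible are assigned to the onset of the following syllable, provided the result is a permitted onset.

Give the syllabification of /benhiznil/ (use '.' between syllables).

ben.hiz.nil

Nuclei (vowels): e, i, i → 3 syllables.
Between /e/ (V1) and /i/ (V2): /nh/; trying suffixes from longest down, /h/ is the first permitted one, so coda /n/ | onset /h/.
Between /i/ (V2) and /i/ (V3): /zn/ splits as /z/ + /n/ (/n/ is the longest suffix that is a licit onset).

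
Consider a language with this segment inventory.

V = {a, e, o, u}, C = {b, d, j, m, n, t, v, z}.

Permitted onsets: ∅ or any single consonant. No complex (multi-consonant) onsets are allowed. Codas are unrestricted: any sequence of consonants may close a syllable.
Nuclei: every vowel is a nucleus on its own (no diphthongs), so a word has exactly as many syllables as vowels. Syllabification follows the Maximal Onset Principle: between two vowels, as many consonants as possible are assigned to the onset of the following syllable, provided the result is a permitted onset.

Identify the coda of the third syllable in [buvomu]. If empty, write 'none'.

Nuclei (vowels): u, o, u → 3 syllables.
Between /u/ (V1) and /o/ (V2): /v/ → onset of the next syllable (single consonants are always licit onsets).
Between /o/ (V2) and /u/ (V3): /m/ is a single consonant, so it becomes the next onset.
Putting it together: bu.vo.mu.
Syllable 3 is /mu/: onset /m/, nucleus /u/, coda ∅.

none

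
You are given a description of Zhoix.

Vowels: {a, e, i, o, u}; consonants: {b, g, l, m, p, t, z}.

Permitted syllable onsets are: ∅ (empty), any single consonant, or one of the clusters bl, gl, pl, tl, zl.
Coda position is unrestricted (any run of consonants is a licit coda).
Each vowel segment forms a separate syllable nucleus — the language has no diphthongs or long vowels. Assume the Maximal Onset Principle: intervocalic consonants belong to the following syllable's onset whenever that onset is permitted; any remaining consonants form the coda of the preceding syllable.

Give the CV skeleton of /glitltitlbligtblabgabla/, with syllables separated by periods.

CCVCC.CVCC.CCVCC.CCVC.CV.CCV

Nuclei (vowels): i, i, i, a, a, a → 6 syllables.
σ1/σ2 boundary: /tlt/ splits as /tl/ + /t/ (/t/ is the longest suffix that is a licit onset).
σ2/σ3 boundary: /tlbl/; trying suffixes from longest down, /bl/ is the first permitted one, so coda /tl/ | onset /bl/.
σ3/σ4 boundary: cluster /gtbl/ — the longest permitted-onset suffix is /bl/; onset = /bl/, preceding coda = /gt/.
σ4/σ5 boundary: /bg/; trying suffixes from longest down, /g/ is the first permitted one, so coda /b/ | onset /g/.
σ5/σ6 boundary: /bl/ — entire cluster is a permitted onset → onset /bl/, coda ∅.
So the parse is glitl.titl.bligt.blab.ga.bla.
Mapping each syllable to C/V: /glitl/ → CCVCC, /titl/ → CVCC, /bligt/ → CCVCC, /blab/ → CCVC, /ga/ → CV, /bla/ → CCV.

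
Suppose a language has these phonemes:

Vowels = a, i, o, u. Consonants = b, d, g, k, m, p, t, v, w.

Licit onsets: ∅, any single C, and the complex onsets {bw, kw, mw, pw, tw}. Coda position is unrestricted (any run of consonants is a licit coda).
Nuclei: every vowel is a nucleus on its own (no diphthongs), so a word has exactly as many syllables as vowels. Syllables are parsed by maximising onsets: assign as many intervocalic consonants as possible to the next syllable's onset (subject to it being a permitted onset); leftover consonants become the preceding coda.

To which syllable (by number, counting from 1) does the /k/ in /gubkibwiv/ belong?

2

Vowels present: u, i, i; each is a nucleus, giving 3 syllables.
σ1/σ2 boundary: /bk/ — longest licit onset from the right is /k/, leaving /b/ as coda.
σ2/σ3 boundary: cluster /bw/ — /bw/ is itself a permitted onset, so the whole cluster goes right; preceding coda = ∅.
Result: gub.ki.bwiv.
The /k/ is in the onset of syllable 2 (/ki/).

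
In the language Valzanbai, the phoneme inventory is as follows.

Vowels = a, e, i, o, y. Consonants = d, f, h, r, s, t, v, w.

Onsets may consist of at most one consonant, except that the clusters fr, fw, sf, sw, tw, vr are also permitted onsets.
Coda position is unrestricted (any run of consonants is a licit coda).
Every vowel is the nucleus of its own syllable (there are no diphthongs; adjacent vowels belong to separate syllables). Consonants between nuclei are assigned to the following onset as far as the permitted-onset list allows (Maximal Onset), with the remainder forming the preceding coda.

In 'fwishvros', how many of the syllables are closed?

The vowels are i, o — 2 nuclei, so 2 syllables.
/i…o/ gap (V1→V2): /shvr/ splits as /sh/ + /vr/ (/vr/ is the longest suffix that is a licit onset).
Syllabification: fwish.vros.
Classifying each syllable: /fwish/ (closed), /vros/ (closed).
Closed syllables: 2.

2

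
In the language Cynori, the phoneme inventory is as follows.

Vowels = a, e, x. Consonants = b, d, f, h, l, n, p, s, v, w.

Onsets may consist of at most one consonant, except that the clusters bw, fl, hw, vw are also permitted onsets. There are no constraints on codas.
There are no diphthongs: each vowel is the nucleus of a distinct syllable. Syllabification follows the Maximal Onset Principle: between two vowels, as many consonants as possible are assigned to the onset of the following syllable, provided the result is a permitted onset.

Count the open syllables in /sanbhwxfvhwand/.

Vowels present: a, x, a; each is a nucleus, giving 3 syllables.
σ1/σ2 boundary: cluster /nbhw/ — the longest permitted-onset suffix is /hw/; onset = /hw/, preceding coda = /nb/.
σ2/σ3 boundary: /fvhw/ — longest licit onset from the right is /hw/, leaving /fv/ as coda.
Putting it together: sanb.hwxfv.hwand.
Classifying each syllable: /sanb/ (closed), /hwxfv/ (closed), /hwand/ (closed).
Open syllables: 0.

0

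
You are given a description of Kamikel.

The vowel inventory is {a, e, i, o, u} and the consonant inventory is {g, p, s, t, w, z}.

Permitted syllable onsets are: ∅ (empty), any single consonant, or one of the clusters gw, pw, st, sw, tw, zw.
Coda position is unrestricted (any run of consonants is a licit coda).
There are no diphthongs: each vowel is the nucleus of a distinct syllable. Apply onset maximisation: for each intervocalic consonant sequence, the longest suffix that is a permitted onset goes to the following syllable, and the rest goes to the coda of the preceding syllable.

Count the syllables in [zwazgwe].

2

Vowels present: a, e; each is a nucleus, giving 2 syllables.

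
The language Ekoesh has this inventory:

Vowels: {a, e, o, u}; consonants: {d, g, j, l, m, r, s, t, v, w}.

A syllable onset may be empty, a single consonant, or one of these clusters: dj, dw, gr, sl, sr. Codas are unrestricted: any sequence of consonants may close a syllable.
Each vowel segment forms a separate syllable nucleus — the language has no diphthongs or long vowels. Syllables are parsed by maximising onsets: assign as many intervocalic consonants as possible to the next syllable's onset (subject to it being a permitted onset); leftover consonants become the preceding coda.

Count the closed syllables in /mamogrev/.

Vowels present: a, o, e; each is a nucleus, giving 3 syllables.
/a…o/ gap (V1→V2): /m/ is a single consonant, so it becomes the next onset.
/o…e/ gap (V2→V3): /gr/ is a licit onset in full, so it all attaches to the next syllable.
So the parse is ma.mo.grev.
Classifying each syllable: /ma/ (open), /mo/ (open), /grev/ (closed).
Closed syllables: 1.

1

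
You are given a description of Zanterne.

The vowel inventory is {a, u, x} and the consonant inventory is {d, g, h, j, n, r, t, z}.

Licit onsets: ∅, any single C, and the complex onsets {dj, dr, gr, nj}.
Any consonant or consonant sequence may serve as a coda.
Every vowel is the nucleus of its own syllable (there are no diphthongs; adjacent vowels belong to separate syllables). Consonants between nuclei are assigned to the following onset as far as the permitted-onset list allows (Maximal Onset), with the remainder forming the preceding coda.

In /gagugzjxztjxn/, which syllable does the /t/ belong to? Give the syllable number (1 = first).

3

The vowels are a, u, x, x — 4 nuclei, so 4 syllables.
σ1/σ2 boundary: /g/ → onset of the next syllable (single consonants are always licit onsets).
σ2/σ3 boundary: cluster /gzj/ — the longest permitted-onset suffix is /j/; onset = /j/, preceding coda = /gz/.
σ3/σ4 boundary: /ztj/ — longest licit onset from the right is /j/, leaving /zt/ as coda.
Putting it together: ga.gugz.jxzt.jxn.
The /t/ is in the coda of syllable 3 (/jxzt/).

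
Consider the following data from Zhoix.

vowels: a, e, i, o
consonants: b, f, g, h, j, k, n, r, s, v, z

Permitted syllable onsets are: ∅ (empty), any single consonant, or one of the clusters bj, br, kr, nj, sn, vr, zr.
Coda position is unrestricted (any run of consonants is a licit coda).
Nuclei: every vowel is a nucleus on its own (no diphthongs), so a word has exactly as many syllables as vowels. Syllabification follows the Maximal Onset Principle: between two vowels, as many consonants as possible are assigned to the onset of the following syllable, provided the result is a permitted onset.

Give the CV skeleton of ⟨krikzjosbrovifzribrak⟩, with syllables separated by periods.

CCVCC.CVC.CCV.CVC.CCV.CCVC

The vowels are i, o, o, i, i, a — 6 nuclei, so 6 syllables.
σ1/σ2 boundary: /kzj/ splits as /kz/ + /j/ (/j/ is the longest suffix that is a licit onset).
σ2/σ3 boundary: /sbr/ splits as /s/ + /br/ (/br/ is the longest suffix that is a licit onset).
σ3/σ4 boundary: /v/ → onset of the next syllable (single consonants are always licit onsets).
σ4/σ5 boundary: /fzr/ — longest licit onset from the right is /zr/, leaving /f/ as coda.
σ5/σ6 boundary: /br/ — entire cluster is a permitted onset → onset /br/, coda ∅.
So the parse is krikz.jos.bro.vif.zri.brak.
Mapping each syllable to C/V: /krikz/ → CCVCC, /jos/ → CVC, /bro/ → CCV, /vif/ → CVC, /zri/ → CCV, /brak/ → CCVC.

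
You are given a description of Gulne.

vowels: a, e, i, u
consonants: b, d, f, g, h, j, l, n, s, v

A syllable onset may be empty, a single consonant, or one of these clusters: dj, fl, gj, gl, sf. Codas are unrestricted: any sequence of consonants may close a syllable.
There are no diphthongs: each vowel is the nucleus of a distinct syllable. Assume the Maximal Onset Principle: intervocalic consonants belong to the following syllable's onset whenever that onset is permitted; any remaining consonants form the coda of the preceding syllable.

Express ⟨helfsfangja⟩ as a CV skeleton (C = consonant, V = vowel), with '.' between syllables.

CVCC.CCVC.CCV

Nuclei (vowels): e, a, a → 3 syllables.
σ1/σ2 boundary: /lfsf/ — longest licit onset from the right is /sf/, leaving /lf/ as coda.
σ2/σ3 boundary: /ngj/ — longest licit onset from the right is /gj/, leaving /n/ as coda.
Syllabification: helf.sfan.gja.
Mapping each syllable to C/V: /helf/ → CVCC, /sfan/ → CCVC, /gja/ → CCV.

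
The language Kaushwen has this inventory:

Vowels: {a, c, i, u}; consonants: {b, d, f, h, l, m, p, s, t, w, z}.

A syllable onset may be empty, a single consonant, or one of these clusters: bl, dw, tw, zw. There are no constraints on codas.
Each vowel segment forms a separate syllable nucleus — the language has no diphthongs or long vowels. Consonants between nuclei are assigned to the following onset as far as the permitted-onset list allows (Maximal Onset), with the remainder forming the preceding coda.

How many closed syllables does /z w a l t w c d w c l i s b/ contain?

2

Vowels present: a, c, c, i; each is a nucleus, giving 4 syllables.
/a…c/ gap (V1→V2): cluster /ltw/ — the longest permitted-onset suffix is /tw/; onset = /tw/, preceding coda = /l/.
/c…c/ gap (V2→V3): /dw/ is a licit onset in full, so it all attaches to the next syllable.
/c…i/ gap (V3→V4): /l/ is a single consonant, so it becomes the next onset.
Syllabification: zwal.twc.dwc.lisb.
Classifying each syllable: /zwal/ (closed), /twc/ (open), /dwc/ (open), /lisb/ (closed).
Closed syllables: 2.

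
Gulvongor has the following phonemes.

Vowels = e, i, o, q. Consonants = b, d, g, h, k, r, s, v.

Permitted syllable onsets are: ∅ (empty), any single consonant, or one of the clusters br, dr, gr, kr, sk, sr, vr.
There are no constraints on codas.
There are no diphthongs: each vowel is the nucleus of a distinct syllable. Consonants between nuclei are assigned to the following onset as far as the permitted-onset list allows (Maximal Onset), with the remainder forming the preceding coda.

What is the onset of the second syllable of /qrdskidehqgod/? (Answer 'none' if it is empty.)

sk

The vowels are q, i, e, q, o — 5 nuclei, so 5 syllables.
/q…i/ gap (V1→V2): cluster /rdsk/ — the longest permitted-onset suffix is /sk/; onset = /sk/, preceding coda = /rd/.
/i…e/ gap (V2→V3): just /d/ — single C goes to the following onset.
/e…q/ gap (V3→V4): /h/ → onset of the next syllable (single consonants are always licit onsets).
/q…o/ gap (V4→V5): just /g/ — single C goes to the following onset.
Syllabification: qrd.ski.de.hq.god.
Syllable 2 is /ski/: onset /sk/, nucleus /i/, coda ∅.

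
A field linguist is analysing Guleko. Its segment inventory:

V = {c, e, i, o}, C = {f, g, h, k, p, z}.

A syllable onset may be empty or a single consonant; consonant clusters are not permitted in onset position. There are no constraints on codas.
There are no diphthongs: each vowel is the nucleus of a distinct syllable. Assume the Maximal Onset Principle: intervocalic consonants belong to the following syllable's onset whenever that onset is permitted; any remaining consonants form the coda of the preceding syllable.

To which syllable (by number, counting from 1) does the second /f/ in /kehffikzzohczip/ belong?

2

Nuclei (vowels): e, i, o, c, i → 5 syllables.
/e…i/ gap (V1→V2): cluster /hff/ — the longest permitted-onset suffix is /f/; onset = /f/, preceding coda = /hf/.
/i…o/ gap (V2→V3): /kzz/; trying suffixes from longest down, /z/ is the first permitted one, so coda /kz/ | onset /z/.
/o…c/ gap (V3→V4): /h/ → onset of the next syllable (single consonants are always licit onsets).
/c…i/ gap (V4→V5): /z/ is a single consonant, so it becomes the next onset.
Result: kehf.fikz.zo.hc.zip.
The second /f/ is in the onset of syllable 2 (/fikz/).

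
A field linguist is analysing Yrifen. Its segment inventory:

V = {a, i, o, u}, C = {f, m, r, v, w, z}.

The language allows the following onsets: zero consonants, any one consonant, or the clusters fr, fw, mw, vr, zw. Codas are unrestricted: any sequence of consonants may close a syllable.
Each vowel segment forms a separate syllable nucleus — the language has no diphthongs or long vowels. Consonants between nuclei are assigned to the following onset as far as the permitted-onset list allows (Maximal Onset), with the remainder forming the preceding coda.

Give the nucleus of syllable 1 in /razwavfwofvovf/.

Vowels present: a, a, o, o; each is a nucleus, giving 4 syllables.
The first nucleus (vowel 1 from the left) is /a/.

a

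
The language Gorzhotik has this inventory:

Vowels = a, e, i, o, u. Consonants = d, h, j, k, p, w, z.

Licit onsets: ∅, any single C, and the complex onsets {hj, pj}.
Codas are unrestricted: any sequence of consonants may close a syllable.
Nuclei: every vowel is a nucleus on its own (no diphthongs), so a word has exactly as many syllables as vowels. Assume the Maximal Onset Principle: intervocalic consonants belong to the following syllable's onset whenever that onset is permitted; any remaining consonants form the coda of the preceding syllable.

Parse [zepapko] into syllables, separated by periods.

Vowels present: e, a, o; each is a nucleus, giving 3 syllables.
V1 /e/ – V2 /a/: /p/ → onset of the next syllable (single consonants are always licit onsets).
V2 /a/ – V3 /o/: /pk/ — longest licit onset from the right is /k/, leaving /p/ as coda.

ze.pap.ko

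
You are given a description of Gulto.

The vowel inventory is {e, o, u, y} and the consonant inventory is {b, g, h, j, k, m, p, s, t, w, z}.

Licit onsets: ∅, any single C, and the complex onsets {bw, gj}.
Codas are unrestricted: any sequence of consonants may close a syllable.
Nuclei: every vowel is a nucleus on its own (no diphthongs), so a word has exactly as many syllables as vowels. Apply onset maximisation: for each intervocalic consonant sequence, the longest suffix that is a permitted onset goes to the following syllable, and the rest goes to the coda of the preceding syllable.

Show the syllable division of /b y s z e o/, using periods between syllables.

bys.ze.o

The vowels are y, e, o — 3 nuclei, so 3 syllables.
V1 /y/ – V2 /e/: cluster /sz/ — the longest permitted-onset suffix is /z/; onset = /z/, preceding coda = /s/.
V2 /e/ – V3 /o/: no consonants, so the boundary falls immediately after /e/.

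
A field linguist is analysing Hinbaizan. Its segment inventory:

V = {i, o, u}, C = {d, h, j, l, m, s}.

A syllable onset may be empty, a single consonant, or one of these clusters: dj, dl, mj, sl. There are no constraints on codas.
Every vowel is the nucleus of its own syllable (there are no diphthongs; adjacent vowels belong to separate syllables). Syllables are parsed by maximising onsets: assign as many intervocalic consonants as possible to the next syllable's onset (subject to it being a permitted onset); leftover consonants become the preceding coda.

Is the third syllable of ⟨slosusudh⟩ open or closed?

The vowels are o, u, u — 3 nuclei, so 3 syllables.
V1 /o/ – V2 /u/: /s/ is a single consonant, so it becomes the next onset.
V2 /u/ – V3 /u/: /s/ is a single consonant, so it becomes the next onset.
Putting it together: slo.su.sudh.
Syllable 3 is /sudh/ with coda /dh/, so it is closed.

closed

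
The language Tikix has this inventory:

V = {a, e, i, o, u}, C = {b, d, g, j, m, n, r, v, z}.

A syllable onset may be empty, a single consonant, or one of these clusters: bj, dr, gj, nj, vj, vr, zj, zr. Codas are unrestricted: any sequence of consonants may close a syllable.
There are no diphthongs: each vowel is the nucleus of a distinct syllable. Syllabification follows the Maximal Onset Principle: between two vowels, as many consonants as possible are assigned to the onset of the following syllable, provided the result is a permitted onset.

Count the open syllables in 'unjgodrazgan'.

The vowels are u, o, a, a — 4 nuclei, so 4 syllables.
Between /u/ (V1) and /o/ (V2): /njg/; trying suffixes from longest down, /g/ is the first permitted one, so coda /nj/ | onset /g/.
Between /o/ (V2) and /a/ (V3): /dr/ — entire cluster is a permitted onset → onset /dr/, coda ∅.
Between /a/ (V3) and /a/ (V4): /zg/ splits as /z/ + /g/ (/g/ is the longest suffix that is a licit onset).
Putting it together: unj.go.draz.gan.
Classifying each syllable: /unj/ (closed), /go/ (open), /draz/ (closed), /gan/ (closed).
Open syllables: 1.

1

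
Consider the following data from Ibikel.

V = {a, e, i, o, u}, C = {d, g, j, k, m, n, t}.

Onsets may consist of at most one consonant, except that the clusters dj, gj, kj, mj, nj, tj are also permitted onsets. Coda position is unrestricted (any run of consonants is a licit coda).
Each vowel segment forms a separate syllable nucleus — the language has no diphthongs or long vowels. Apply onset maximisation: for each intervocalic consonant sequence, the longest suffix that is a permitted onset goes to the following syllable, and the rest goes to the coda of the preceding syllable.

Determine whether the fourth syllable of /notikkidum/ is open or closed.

The vowels are o, i, i, u — 4 nuclei, so 4 syllables.
/o…i/ gap (V1→V2): /t/ → onset of the next syllable (single consonants are always licit onsets).
/i…i/ gap (V2→V3): cluster /kk/ — the longest permitted-onset suffix is /k/; onset = /k/, preceding coda = /k/.
/i…u/ gap (V3→V4): /d/ is a single consonant, so it becomes the next onset.
Syllabification: no.tik.ki.dum.
Syllable 4 is /dum/ with coda /m/, so it is closed.

closed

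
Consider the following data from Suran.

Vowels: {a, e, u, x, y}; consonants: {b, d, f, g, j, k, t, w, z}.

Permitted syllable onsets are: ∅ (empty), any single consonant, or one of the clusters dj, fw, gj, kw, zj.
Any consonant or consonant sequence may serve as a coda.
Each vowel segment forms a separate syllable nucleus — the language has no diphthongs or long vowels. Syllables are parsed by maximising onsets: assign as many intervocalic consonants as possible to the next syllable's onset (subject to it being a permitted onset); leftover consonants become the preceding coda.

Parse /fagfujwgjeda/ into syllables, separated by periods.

fag.fujw.gje.da

The vowels are a, u, e, a — 4 nuclei, so 4 syllables.
σ1/σ2 boundary: /gf/; trying suffixes from longest down, /f/ is the first permitted one, so coda /g/ | onset /f/.
σ2/σ3 boundary: /jwgj/ — longest licit onset from the right is /gj/, leaving /jw/ as coda.
σ3/σ4 boundary: /d/ is a single consonant, so it becomes the next onset.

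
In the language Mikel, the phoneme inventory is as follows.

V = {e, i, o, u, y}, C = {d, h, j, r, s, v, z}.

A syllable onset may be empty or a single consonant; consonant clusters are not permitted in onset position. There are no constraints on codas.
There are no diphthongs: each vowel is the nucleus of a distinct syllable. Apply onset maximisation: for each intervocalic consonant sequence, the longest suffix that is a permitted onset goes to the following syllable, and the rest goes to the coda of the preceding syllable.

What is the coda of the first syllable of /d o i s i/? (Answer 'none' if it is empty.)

Nuclei (vowels): o, i, i → 3 syllables.
V1 /o/ – V2 /i/: hiatus — the boundary sits between the two vowels.
V2 /i/ – V3 /i/: /s/ is a single consonant, so it becomes the next onset.
Putting it together: do.i.si.
Syllable 1 is /do/: onset /d/, nucleus /o/, coda ∅.

none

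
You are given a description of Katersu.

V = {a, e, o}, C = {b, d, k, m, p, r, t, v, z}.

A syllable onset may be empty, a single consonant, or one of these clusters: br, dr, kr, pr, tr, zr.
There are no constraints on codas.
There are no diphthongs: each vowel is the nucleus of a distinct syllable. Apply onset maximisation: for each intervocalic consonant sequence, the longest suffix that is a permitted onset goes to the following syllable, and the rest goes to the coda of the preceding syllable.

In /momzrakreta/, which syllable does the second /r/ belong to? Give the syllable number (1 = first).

3

The vowels are o, a, e, a — 4 nuclei, so 4 syllables.
/o…a/ gap (V1→V2): /mzr/; trying suffixes from longest down, /zr/ is the first permitted one, so coda /m/ | onset /zr/.
/a…e/ gap (V2→V3): cluster /kr/ — /kr/ is itself a permitted onset, so the whole cluster goes right; preceding coda = ∅.
/e…a/ gap (V3→V4): /t/ → onset of the next syllable (single consonants are always licit onsets).
Putting it together: mom.zra.kre.ta.
The second /r/ is in the onset of syllable 3 (/kre/).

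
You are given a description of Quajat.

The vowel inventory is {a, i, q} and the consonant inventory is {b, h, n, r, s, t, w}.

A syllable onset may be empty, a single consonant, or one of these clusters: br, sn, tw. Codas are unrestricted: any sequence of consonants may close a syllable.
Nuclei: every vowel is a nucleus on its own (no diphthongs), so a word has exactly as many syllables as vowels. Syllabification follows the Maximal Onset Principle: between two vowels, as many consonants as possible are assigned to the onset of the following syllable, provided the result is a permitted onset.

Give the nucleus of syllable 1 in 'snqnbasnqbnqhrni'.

q

The vowels are q, a, q, q, i — 5 nuclei, so 5 syllables.
The first nucleus (vowel 1 from the left) is /q/.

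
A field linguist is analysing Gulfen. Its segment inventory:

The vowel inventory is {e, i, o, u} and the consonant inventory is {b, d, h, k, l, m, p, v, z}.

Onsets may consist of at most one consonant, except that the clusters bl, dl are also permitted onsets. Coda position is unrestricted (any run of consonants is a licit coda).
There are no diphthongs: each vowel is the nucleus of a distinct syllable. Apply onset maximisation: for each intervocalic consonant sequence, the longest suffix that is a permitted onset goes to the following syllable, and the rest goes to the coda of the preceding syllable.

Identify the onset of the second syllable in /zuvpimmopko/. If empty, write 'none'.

p

Vowels present: u, i, o, o; each is a nucleus, giving 4 syllables.
/u…i/ gap (V1→V2): /vp/ splits as /v/ + /p/ (/p/ is the longest suffix that is a licit onset).
/i…o/ gap (V2→V3): /mm/; trying suffixes from longest down, /m/ is the first permitted one, so coda /m/ | onset /m/.
/o…o/ gap (V3→V4): /pk/ — longest licit onset from the right is /k/, leaving /p/ as coda.
Result: zuv.pim.mop.ko.
Syllable 2 is /pim/: onset /p/, nucleus /i/, coda /m/.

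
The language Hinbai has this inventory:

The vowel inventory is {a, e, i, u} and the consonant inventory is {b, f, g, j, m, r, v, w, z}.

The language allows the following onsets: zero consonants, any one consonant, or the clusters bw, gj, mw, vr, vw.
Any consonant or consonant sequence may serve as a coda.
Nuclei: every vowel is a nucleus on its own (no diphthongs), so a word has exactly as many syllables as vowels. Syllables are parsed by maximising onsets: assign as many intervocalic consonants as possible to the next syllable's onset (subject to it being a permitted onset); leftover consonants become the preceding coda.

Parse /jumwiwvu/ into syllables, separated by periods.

ju.mwiw.vu

The vowels are u, i, u — 3 nuclei, so 3 syllables.
V1 /u/ – V2 /i/: /mw/ — entire cluster is a permitted onset → onset /mw/, coda ∅.
V2 /i/ – V3 /u/: /wv/ splits as /w/ + /v/ (/v/ is the longest suffix that is a licit onset).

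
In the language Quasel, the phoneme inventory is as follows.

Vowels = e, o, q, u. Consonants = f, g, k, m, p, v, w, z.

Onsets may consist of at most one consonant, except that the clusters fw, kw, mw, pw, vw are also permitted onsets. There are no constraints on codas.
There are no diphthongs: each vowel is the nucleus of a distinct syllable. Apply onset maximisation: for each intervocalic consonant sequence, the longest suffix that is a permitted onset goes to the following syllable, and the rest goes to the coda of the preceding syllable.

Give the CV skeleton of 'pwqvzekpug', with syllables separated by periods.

CCVC.CVC.CVC

Vowels present: q, e, u; each is a nucleus, giving 3 syllables.
σ1/σ2 boundary: /vz/ — longest licit onset from the right is /z/, leaving /v/ as coda.
σ2/σ3 boundary: cluster /kp/ — the longest permitted-onset suffix is /p/; onset = /p/, preceding coda = /k/.
So the parse is pwqv.zek.pug.
Mapping each syllable to C/V: /pwqv/ → CCVC, /zek/ → CVC, /pug/ → CVC.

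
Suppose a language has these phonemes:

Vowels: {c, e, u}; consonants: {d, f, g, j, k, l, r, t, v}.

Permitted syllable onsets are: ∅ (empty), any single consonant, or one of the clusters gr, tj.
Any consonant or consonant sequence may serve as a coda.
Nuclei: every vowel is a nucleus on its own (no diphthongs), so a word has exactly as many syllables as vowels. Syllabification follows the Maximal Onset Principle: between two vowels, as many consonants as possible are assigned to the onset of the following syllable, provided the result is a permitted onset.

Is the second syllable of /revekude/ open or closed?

The vowels are e, e, u, e — 4 nuclei, so 4 syllables.
V1 /e/ – V2 /e/: just /v/ — single C goes to the following onset.
V2 /e/ – V3 /u/: just /k/ — single C goes to the following onset.
V3 /u/ – V4 /e/: just /d/ — single C goes to the following onset.
Result: re.ve.ku.de.
Syllable 2 is /ve/; it ends in its nucleus with no coda, so it is open.

open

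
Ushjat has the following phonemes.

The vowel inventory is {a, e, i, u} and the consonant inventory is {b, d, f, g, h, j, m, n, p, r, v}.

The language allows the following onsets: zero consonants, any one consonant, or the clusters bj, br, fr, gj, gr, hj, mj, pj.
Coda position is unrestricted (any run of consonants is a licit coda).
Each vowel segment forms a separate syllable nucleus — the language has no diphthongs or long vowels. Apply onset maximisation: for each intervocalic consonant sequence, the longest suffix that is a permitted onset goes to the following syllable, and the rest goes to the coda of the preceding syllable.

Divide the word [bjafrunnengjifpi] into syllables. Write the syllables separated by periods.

bja.frun.nen.gjif.pi

Nuclei (vowels): a, u, e, i, i → 5 syllables.
σ1/σ2 boundary: /fr/ is a licit onset in full, so it all attaches to the next syllable.
σ2/σ3 boundary: /nn/ — longest licit onset from the right is /n/, leaving /n/ as coda.
σ3/σ4 boundary: cluster /ngj/ — the longest permitted-onset suffix is /gj/; onset = /gj/, preceding coda = /n/.
σ4/σ5 boundary: /fp/ — longest licit onset from the right is /p/, leaving /f/ as coda.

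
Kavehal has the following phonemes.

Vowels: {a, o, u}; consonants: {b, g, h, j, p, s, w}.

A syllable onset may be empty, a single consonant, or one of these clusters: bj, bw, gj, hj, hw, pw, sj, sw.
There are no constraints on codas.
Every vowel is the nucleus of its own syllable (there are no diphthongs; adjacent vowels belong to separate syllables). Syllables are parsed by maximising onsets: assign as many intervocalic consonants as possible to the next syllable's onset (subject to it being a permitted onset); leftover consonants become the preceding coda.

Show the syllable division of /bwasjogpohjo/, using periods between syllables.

bwa.sjog.po.hjo

Vowels present: a, o, o, o; each is a nucleus, giving 4 syllables.
V1 /a/ – V2 /o/: /sj/ is a licit onset in full, so it all attaches to the next syllable.
V2 /o/ – V3 /o/: /gp/ splits as /g/ + /p/ (/p/ is the longest suffix that is a licit onset).
V3 /o/ – V4 /o/: cluster /hj/ — /hj/ is itself a permitted onset, so the whole cluster goes right; preceding coda = ∅.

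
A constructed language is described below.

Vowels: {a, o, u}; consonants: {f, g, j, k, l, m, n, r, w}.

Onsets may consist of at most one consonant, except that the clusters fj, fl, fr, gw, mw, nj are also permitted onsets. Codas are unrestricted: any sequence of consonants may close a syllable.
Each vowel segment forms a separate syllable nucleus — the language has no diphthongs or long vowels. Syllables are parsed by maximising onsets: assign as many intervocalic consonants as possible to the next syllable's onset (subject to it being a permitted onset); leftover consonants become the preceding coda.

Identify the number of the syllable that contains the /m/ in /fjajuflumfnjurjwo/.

3

Nuclei (vowels): a, u, u, u, o → 5 syllables.
V1 /a/ – V2 /u/: just /j/ — single C goes to the following onset.
V2 /u/ – V3 /u/: cluster /fl/ — /fl/ is itself a permitted onset, so the whole cluster goes right; preceding coda = ∅.
V3 /u/ – V4 /u/: /mfnj/ splits as /mf/ + /nj/ (/nj/ is the longest suffix that is a licit onset).
V4 /u/ – V5 /o/: /rjw/ splits as /rj/ + /w/ (/w/ is the longest suffix that is a licit onset).
Result: fja.ju.flumf.njurj.wo.
The /m/ is in the coda of syllable 3 (/flumf/).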